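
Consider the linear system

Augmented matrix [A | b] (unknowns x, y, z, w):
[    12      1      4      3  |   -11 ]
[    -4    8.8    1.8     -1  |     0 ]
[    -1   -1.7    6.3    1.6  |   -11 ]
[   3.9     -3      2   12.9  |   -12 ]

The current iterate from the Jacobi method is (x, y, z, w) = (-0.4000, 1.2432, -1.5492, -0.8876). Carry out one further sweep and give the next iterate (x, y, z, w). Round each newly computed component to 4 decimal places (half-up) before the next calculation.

One sweep:
  x = (-11 - (1)·1.2432 - (4)·-1.5492 - (3)·-0.8876) / (12) = -0.2820
  y = (0 - (-4)·-0.4000 - (1.8)·-1.5492 - (-1)·-0.8876) / (8.8) = 0.0342
  z = (-11 - (-1)·-0.4000 - (-1.7)·1.2432 - (1.6)·-0.8876) / (6.3) = -1.2486
  w = (-12 - (3.9)·-0.4000 - (-3)·1.2432 - (2)·-1.5492) / (12.9) = -0.2800

(-0.2820, 0.0342, -1.2486, -0.2800)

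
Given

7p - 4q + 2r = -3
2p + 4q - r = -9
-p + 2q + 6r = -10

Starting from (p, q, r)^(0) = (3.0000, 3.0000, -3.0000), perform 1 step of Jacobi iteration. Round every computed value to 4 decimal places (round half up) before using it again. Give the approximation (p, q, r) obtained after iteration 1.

Iteration 1:
  p = (-3 - (-4)·3.0000 - (2)·-3.0000) / (7) = 2.1429
  q = (-9 - (2)·3.0000 - (-1)·-3.0000) / (4) = -4.5000
  r = (-10 - (-1)·3.0000 - (2)·3.0000) / (6) = -2.1667

(2.1429, -4.5000, -2.1667)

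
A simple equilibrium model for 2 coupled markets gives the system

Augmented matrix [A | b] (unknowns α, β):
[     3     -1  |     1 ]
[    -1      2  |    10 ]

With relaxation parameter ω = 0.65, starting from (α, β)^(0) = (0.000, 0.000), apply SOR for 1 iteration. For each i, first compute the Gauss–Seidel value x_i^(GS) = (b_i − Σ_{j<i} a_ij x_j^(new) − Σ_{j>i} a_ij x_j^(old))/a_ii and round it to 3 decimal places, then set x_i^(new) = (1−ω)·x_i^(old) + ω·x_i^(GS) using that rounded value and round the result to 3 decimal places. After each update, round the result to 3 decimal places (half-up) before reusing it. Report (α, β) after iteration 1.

Iteration 1:
  α: GS value = (1 - (-1)·0.000) / (3) = 0.333;  α ← (1−ω)·0.000 + ω·0.333 = 0.216
  β: GS value = (10 - (-1)·0.216) / (2) = 5.108;  β ← (1−ω)·0.000 + ω·5.108 = 3.320

(0.216, 3.320)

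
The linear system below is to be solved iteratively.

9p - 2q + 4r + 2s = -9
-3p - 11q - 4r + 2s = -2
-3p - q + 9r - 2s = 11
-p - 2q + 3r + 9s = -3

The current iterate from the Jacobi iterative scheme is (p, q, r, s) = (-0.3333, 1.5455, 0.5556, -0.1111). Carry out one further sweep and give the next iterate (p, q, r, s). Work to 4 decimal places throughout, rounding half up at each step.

One sweep:
  p = (-9 - (-2)·1.5455 - (4)·0.5556 - (2)·-0.1111) / (9) = -0.8788
  q = (-2 - (-3)·-0.3333 - (-4)·0.5556 - (2)·-0.1111) / (-11) = 0.0505
  r = (11 - (-3)·-0.3333 - (-1)·1.5455 - (-2)·-0.1111) / (9) = 1.2582
  s = (-3 - (-1)·-0.3333 - (-2)·1.5455 - (3)·0.5556) / (9) = -0.2121

(-0.8788, 0.0505, 1.2582, -0.2121)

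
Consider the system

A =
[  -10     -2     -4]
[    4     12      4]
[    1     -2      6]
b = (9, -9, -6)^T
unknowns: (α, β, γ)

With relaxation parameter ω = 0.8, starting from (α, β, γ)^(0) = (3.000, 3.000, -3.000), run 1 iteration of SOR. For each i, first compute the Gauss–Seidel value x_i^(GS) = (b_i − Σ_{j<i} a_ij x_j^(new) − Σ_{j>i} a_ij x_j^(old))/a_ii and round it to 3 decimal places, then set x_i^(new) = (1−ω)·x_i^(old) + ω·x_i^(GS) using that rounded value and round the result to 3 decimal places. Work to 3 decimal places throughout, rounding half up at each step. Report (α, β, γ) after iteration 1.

Iteration 1:
  α: GS value = (9 - (-2)·3.000 - (-4)·-3.000) / (-10) = -0.300;  α ← (1−ω)·3.000 + ω·-0.300 = 0.360
  β: GS value = (-9 - (4)·0.360 - (4)·-3.000) / (12) = 0.130;  β ← (1−ω)·3.000 + ω·0.130 = 0.704
  γ: GS value = (-6 - (1)·0.360 - (-2)·0.704) / (6) = -0.825;  γ ← (1−ω)·-3.000 + ω·-0.825 = -1.260

(0.360, 0.704, -1.260)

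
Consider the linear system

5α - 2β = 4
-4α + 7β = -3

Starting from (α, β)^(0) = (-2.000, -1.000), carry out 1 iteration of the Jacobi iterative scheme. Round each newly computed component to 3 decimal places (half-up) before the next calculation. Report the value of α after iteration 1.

Iteration 1:
  α = (4 - (-2)·-1.000) / (5) = 0.400
  β = (-3 - (-4)·-2.000) / (7) = -1.571

0.400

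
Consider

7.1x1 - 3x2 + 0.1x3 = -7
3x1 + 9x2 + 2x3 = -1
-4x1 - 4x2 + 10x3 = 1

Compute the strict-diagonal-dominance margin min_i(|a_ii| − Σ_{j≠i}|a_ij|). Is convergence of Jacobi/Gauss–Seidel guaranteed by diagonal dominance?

2

row 1: |7.1| − (3+0.1) = 4
row 2: |9| − (3+2) = 4
row 3: |10| − (4+4) = 2
minimum over rows = 2 → strictly diagonally dominant (convergence guaranteed)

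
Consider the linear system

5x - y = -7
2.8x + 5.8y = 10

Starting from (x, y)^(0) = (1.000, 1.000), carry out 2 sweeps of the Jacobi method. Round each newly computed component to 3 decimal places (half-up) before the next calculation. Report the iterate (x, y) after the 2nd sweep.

(-1.152, 2.303)

Iteration 1:
  x = (-7 - (-1)·1.000) / (5) = -1.200
  y = (10 - (2.8)·1.000) / (5.8) = 1.241
Iteration 2:
  x = (-7 - (-1)·1.241) / (5) = -1.152
  y = (10 - (2.8)·-1.200) / (5.8) = 2.303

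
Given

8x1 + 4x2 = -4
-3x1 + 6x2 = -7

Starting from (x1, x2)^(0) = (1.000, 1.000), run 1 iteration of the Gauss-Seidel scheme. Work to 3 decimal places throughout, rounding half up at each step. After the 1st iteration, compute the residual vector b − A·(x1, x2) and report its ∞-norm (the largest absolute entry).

10.668

Iteration 1:
  x1 = (-4 - (4)·1.000) / (8) = -1.000
  x2 = (-7 - (-3)·-1.000) / (6) = -1.667
Residual b − A·x = (10.668, 0.002); ∞-norm = 10.668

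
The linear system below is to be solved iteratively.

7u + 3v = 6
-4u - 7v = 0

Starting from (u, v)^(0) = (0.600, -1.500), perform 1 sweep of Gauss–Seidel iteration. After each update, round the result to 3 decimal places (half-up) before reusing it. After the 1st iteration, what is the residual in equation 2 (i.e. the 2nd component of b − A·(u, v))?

0.001

Iteration 1:
  u = (6 - (3)·-1.500) / (7) = 1.500
  v = (0 - (-4)·1.500) / (-7) = -0.857
Residual b − A·x = (-1.929, 0.001)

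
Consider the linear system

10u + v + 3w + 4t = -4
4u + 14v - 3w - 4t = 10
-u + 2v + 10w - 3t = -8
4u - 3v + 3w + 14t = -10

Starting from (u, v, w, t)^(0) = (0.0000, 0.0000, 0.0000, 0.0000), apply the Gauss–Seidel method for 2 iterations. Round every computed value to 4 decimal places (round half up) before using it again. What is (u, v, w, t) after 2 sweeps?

(-0.0984, 0.4678, -0.9655, -0.3790)

Iteration 1:
  u = (-4 - (1)·0.0000 - (3)·0.0000 - (4)·0.0000) / (10) = -0.4000
  v = (10 - (4)·-0.4000 - (-3)·0.0000 - (-4)·0.0000) / (14) = 0.8286
  w = (-8 - (-1)·-0.4000 - (2)·0.8286 - (-3)·0.0000) / (10) = -1.0057
  t = (-10 - (4)·-0.4000 - (-3)·0.8286 - (3)·-1.0057) / (14) = -0.2069
Iteration 2:
  u = (-4 - (1)·0.8286 - (3)·-1.0057 - (4)·-0.2069) / (10) = -0.0984
  v = (10 - (4)·-0.0984 - (-3)·-1.0057 - (-4)·-0.2069) / (14) = 0.4678
  w = (-8 - (-1)·-0.0984 - (2)·0.4678 - (-3)·-0.2069) / (10) = -0.9655
  t = (-10 - (4)·-0.0984 - (-3)·0.4678 - (3)·-0.9655) / (14) = -0.3790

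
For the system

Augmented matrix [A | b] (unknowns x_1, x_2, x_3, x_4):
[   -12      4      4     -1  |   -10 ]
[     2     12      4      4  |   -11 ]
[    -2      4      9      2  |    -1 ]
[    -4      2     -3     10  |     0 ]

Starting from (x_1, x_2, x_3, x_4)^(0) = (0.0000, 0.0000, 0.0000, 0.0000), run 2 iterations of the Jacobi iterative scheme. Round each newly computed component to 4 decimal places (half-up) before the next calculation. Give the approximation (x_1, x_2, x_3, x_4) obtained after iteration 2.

Iteration 1:
  x_1 = (-10 - (4)·0.0000 - (4)·0.0000 - (-1)·0.0000) / (-12) = 0.8333
  x_2 = (-11 - (2)·0.0000 - (4)·0.0000 - (4)·0.0000) / (12) = -0.9167
  x_3 = (-1 - (-2)·0.0000 - (4)·0.0000 - (2)·0.0000) / (9) = -0.1111
  x_4 = (0 - (-4)·0.0000 - (2)·0.0000 - (-3)·0.0000) / (10) = 0.0000
Iteration 2:
  x_1 = (-10 - (4)·-0.9167 - (4)·-0.1111 - (-1)·0.0000) / (-12) = 0.4907
  x_2 = (-11 - (2)·0.8333 - (4)·-0.1111 - (4)·0.0000) / (12) = -1.0185
  x_3 = (-1 - (-2)·0.8333 - (4)·-0.9167 - (2)·0.0000) / (9) = 0.4815
  x_4 = (0 - (-4)·0.8333 - (2)·-0.9167 - (-3)·-0.1111) / (10) = 0.4833

(0.4907, -1.0185, 0.4815, 0.4833)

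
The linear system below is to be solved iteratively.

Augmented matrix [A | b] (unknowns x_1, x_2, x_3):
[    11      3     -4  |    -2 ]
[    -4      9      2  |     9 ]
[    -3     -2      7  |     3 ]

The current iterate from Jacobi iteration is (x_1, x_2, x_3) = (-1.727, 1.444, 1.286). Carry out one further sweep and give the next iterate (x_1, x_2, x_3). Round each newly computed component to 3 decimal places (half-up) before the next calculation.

One sweep:
  x_1 = (-2 - (3)·1.444 - (-4)·1.286) / (11) = -0.108
  x_2 = (9 - (-4)·-1.727 - (2)·1.286) / (9) = -0.053
  x_3 = (3 - (-3)·-1.727 - (-2)·1.444) / (7) = 0.101

(-0.108, -0.053, 0.101)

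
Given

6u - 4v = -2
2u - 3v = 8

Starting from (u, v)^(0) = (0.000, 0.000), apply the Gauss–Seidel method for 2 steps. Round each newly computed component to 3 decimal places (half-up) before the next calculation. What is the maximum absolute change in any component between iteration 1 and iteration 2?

1.926

Iteration 1:
  u = (-2 - (-4)·0.000) / (6) = -0.333
  v = (8 - (2)·-0.333) / (-3) = -2.889
Iteration 2:
  u = (-2 - (-4)·-2.889) / (6) = -2.259
  v = (8 - (2)·-2.259) / (-3) = -4.173
Change: (-1.926, -1.284) → max |·| = 1.926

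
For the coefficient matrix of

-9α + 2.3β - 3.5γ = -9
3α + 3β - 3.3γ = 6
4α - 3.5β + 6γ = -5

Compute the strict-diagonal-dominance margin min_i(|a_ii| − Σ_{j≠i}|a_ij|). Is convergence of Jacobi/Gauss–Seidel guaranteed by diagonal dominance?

-3.3

row 1: |-9| − (2.3+3.5) = 3.2
row 2: |3| − (3+3.3) = -3.3
row 3: |6| − (4+3.5) = -1.5
minimum over rows = -3.3 → not strictly diagonally dominant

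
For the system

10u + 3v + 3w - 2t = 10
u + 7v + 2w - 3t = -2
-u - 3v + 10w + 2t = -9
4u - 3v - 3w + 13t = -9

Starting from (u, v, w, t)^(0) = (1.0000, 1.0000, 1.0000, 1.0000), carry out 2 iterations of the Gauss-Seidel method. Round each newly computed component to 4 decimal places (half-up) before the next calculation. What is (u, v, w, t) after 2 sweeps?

Iteration 1:
  u = (10 - (3)·1.0000 - (3)·1.0000 - (-2)·1.0000) / (10) = 0.6000
  v = (-2 - (1)·0.6000 - (2)·1.0000 - (-3)·1.0000) / (7) = -0.2286
  w = (-9 - (-1)·0.6000 - (-3)·-0.2286 - (2)·1.0000) / (10) = -1.1086
  t = (-9 - (4)·0.6000 - (-3)·-0.2286 - (-3)·-1.1086) / (13) = -1.1855
Iteration 2:
  u = (10 - (3)·-0.2286 - (3)·-1.1086 - (-2)·-1.1855) / (10) = 1.1641
  v = (-2 - (1)·1.1641 - (2)·-1.1086 - (-3)·-1.1855) / (7) = -0.6433
  w = (-9 - (-1)·1.1641 - (-3)·-0.6433 - (2)·-1.1855) / (10) = -0.7395
  t = (-9 - (4)·1.1641 - (-3)·-0.6433 - (-3)·-0.7395) / (13) = -1.3696

(1.1641, -0.6433, -0.7395, -1.3696)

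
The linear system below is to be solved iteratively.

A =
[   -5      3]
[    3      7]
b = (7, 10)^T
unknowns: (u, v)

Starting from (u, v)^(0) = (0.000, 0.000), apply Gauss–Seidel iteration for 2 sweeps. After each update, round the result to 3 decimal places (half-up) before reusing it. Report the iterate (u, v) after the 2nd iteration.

(-0.183, 1.507)

Iteration 1:
  u = (7 - (3)·0.000) / (-5) = -1.400
  v = (10 - (3)·-1.400) / (7) = 2.029
Iteration 2:
  u = (7 - (3)·2.029) / (-5) = -0.183
  v = (10 - (3)·-0.183) / (7) = 1.507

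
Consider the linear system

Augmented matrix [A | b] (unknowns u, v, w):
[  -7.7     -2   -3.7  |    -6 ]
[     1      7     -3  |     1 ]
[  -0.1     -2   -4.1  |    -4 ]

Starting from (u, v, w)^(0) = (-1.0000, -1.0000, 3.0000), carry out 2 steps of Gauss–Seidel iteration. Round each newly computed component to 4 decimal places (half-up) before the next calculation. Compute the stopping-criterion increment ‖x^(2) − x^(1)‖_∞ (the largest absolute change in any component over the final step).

1.2699

Iteration 1:
  u = (-6 - (-2)·-1.0000 - (-3.7)·3.0000) / (-7.7) = -0.4026
  v = (1 - (1)·-0.4026 - (-3)·3.0000) / (7) = 1.4861
  w = (-4 - (-0.1)·-0.4026 - (-2)·1.4861) / (-4.1) = 0.2605
Iteration 2:
  u = (-6 - (-2)·1.4861 - (-3.7)·0.2605) / (-7.7) = 0.2680
  v = (1 - (1)·0.2680 - (-3)·0.2605) / (7) = 0.2162
  w = (-4 - (-0.1)·0.2680 - (-2)·0.2162) / (-4.1) = 0.8636
Change: (0.6706, -1.2699, 0.6031) → max |·| = 1.2699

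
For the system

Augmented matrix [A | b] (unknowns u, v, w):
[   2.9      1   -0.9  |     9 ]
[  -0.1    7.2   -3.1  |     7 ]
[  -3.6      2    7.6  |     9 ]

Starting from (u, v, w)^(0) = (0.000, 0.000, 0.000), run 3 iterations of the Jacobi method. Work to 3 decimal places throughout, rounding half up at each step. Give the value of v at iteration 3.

Iteration 1:
  u = (9 - (1)·0.000 - (-0.9)·0.000) / (2.9) = 3.103
  v = (7 - (-0.1)·0.000 - (-3.1)·0.000) / (7.2) = 0.972
  w = (9 - (-3.6)·0.000 - (2)·0.000) / (7.6) = 1.184
Iteration 2:
  u = (9 - (1)·0.972 - (-0.9)·1.184) / (2.9) = 3.136
  v = (7 - (-0.1)·3.103 - (-3.1)·1.184) / (7.2) = 1.525
  w = (9 - (-3.6)·3.103 - (2)·0.972) / (7.6) = 2.398
Iteration 3:
  u = (9 - (1)·1.525 - (-0.9)·2.398) / (2.9) = 3.322
  v = (7 - (-0.1)·3.136 - (-3.1)·2.398) / (7.2) = 2.048
  w = (9 - (-3.6)·3.136 - (2)·1.525) / (7.6) = 2.268

2.048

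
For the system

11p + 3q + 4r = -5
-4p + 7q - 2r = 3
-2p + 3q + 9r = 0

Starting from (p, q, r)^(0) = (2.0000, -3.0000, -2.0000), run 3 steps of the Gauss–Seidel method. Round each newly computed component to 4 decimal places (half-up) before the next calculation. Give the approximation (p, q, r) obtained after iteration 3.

(-0.4200, 0.1399, -0.1400)

Iteration 1:
  p = (-5 - (3)·-3.0000 - (4)·-2.0000) / (11) = 1.0909
  q = (3 - (-4)·1.0909 - (-2)·-2.0000) / (7) = 0.4805
  r = (0 - (-2)·1.0909 - (3)·0.4805) / (9) = 0.0823
Iteration 2:
  p = (-5 - (3)·0.4805 - (4)·0.0823) / (11) = -0.6155
  q = (3 - (-4)·-0.6155 - (-2)·0.0823) / (7) = 0.1004
  r = (0 - (-2)·-0.6155 - (3)·0.1004) / (9) = -0.1702
Iteration 3:
  p = (-5 - (3)·0.1004 - (4)·-0.1702) / (11) = -0.4200
  q = (3 - (-4)·-0.4200 - (-2)·-0.1702) / (7) = 0.1399
  r = (0 - (-2)·-0.4200 - (3)·0.1399) / (9) = -0.1400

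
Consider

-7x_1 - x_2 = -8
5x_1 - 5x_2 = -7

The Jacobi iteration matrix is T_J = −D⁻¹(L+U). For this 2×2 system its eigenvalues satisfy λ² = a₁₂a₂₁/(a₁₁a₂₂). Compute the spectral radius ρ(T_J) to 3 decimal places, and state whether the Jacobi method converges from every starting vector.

a₁₂a₂₁/(a₁₁a₂₂) = (-1)·(5) / ((-7)·(-5)) = -0.142857
ρ = √|-0.142857| = √0.142857 = 0.378
ρ < 1, so Jacobi converges

0.378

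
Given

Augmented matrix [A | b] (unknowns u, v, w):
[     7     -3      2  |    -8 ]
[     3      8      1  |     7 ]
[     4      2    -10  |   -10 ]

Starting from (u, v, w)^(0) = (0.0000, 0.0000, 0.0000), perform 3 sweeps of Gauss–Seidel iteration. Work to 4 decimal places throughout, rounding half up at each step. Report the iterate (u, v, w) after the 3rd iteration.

(-0.9345, 1.1141, 0.8490)

Iteration 1:
  u = (-8 - (-3)·0.0000 - (2)·0.0000) / (7) = -1.1429
  v = (7 - (3)·-1.1429 - (1)·0.0000) / (8) = 1.3036
  w = (-10 - (4)·-1.1429 - (2)·1.3036) / (-10) = 0.8036
Iteration 2:
  u = (-8 - (-3)·1.3036 - (2)·0.8036) / (7) = -0.8138
  v = (7 - (3)·-0.8138 - (1)·0.8036) / (8) = 1.0797
  w = (-10 - (4)·-0.8138 - (2)·1.0797) / (-10) = 0.8904
Iteration 3:
  u = (-8 - (-3)·1.0797 - (2)·0.8904) / (7) = -0.9345
  v = (7 - (3)·-0.9345 - (1)·0.8904) / (8) = 1.1141
  w = (-10 - (4)·-0.9345 - (2)·1.1141) / (-10) = 0.8490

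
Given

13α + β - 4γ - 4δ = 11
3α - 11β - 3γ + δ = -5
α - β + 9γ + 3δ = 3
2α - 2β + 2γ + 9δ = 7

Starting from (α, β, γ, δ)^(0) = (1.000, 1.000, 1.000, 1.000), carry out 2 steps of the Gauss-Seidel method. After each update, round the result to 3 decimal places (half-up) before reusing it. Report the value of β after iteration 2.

0.798

Iteration 1:
  α = (11 - (1)·1.000 - (-4)·1.000 - (-4)·1.000) / (13) = 1.385
  β = (-5 - (3)·1.385 - (-3)·1.000 - (1)·1.000) / (-11) = 0.650
  γ = (3 - (1)·1.385 - (-1)·0.650 - (3)·1.000) / (9) = -0.082
  δ = (7 - (2)·1.385 - (-2)·0.650 - (2)·-0.082) / (9) = 0.633
Iteration 2:
  α = (11 - (1)·0.650 - (-4)·-0.082 - (-4)·0.633) / (13) = 0.966
  β = (-5 - (3)·0.966 - (-3)·-0.082 - (1)·0.633) / (-11) = 0.798
  γ = (3 - (1)·0.966 - (-1)·0.798 - (3)·0.633) / (9) = 0.104
  δ = (7 - (2)·0.966 - (-2)·0.798 - (2)·0.104) / (9) = 0.717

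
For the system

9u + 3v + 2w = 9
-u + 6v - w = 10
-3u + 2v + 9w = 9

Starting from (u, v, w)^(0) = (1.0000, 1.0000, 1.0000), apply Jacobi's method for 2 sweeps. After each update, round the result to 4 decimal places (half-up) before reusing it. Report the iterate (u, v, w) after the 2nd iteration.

Iteration 1:
  u = (9 - (3)·1.0000 - (2)·1.0000) / (9) = 0.4444
  v = (10 - (-1)·1.0000 - (-1)·1.0000) / (6) = 2.0000
  w = (9 - (-3)·1.0000 - (2)·1.0000) / (9) = 1.1111
Iteration 2:
  u = (9 - (3)·2.0000 - (2)·1.1111) / (9) = 0.0864
  v = (10 - (-1)·0.4444 - (-1)·1.1111) / (6) = 1.9259
  w = (9 - (-3)·0.4444 - (2)·2.0000) / (9) = 0.7037

(0.0864, 1.9259, 0.7037)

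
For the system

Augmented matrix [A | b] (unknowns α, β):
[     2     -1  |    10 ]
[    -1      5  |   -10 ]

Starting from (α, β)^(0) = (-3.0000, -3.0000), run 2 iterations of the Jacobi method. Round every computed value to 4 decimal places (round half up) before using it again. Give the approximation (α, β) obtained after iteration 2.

(3.7000, -1.3000)

Iteration 1:
  α = (10 - (-1)·-3.0000) / (2) = 3.5000
  β = (-10 - (-1)·-3.0000) / (5) = -2.6000
Iteration 2:
  α = (10 - (-1)·-2.6000) / (2) = 3.7000
  β = (-10 - (-1)·3.5000) / (5) = -1.3000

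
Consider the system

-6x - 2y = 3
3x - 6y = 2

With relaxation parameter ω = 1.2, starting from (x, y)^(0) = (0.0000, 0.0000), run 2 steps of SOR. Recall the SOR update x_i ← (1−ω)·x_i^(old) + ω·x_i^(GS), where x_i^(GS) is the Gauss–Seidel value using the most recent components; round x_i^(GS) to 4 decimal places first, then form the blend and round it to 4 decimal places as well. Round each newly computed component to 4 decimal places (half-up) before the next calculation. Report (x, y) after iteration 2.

(-0.1760, -0.3536)

Iteration 1:
  x: GS value = (3 - (-2)·0.0000) / (-6) = -0.5000;  x ← (1−ω)·0.0000 + ω·-0.5000 = -0.6000
  y: GS value = (2 - (3)·-0.6000) / (-6) = -0.6333;  y ← (1−ω)·0.0000 + ω·-0.6333 = -0.7600
Iteration 2:
  x: GS value = (3 - (-2)·-0.7600) / (-6) = -0.2467;  x ← (1−ω)·-0.6000 + ω·-0.2467 = -0.1760
  y: GS value = (2 - (3)·-0.1760) / (-6) = -0.4213;  y ← (1−ω)·-0.7600 + ω·-0.4213 = -0.3536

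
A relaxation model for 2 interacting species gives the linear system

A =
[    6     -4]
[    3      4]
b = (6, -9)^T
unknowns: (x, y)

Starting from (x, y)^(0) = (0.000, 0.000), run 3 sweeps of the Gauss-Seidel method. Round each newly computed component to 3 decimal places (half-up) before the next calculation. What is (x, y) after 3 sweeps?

Iteration 1:
  x = (6 - (-4)·0.000) / (6) = 1.000
  y = (-9 - (3)·1.000) / (4) = -3.000
Iteration 2:
  x = (6 - (-4)·-3.000) / (6) = -1.000
  y = (-9 - (3)·-1.000) / (4) = -1.500
Iteration 3:
  x = (6 - (-4)·-1.500) / (6) = 0.000
  y = (-9 - (3)·0.000) / (4) = -2.250

(0.000, -2.250)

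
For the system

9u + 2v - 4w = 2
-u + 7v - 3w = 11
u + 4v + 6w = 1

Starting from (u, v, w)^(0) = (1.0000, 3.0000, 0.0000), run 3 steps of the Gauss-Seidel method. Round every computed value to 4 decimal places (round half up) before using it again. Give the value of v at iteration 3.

1.2981

Iteration 1:
  u = (2 - (2)·3.0000 - (-4)·0.0000) / (9) = -0.4444
  v = (11 - (-1)·-0.4444 - (-3)·0.0000) / (7) = 1.5079
  w = (1 - (1)·-0.4444 - (4)·1.5079) / (6) = -0.7645
Iteration 2:
  u = (2 - (2)·1.5079 - (-4)·-0.7645) / (9) = -0.4526
  v = (11 - (-1)·-0.4526 - (-3)·-0.7645) / (7) = 1.1791
  w = (1 - (1)·-0.4526 - (4)·1.1791) / (6) = -0.5440
Iteration 3:
  u = (2 - (2)·1.1791 - (-4)·-0.5440) / (9) = -0.2816
  v = (11 - (-1)·-0.2816 - (-3)·-0.5440) / (7) = 1.2981
  w = (1 - (1)·-0.2816 - (4)·1.2981) / (6) = -0.6518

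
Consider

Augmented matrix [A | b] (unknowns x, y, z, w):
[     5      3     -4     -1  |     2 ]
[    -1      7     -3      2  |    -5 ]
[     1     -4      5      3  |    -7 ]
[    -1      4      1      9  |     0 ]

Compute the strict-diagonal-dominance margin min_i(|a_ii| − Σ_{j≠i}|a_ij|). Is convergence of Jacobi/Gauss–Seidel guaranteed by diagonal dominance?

-3

row 1: |5| − (3+4+1) = -3
row 2: |7| − (1+3+2) = 1
row 3: |5| − (1+4+3) = -3
row 4: |9| − (1+4+1) = 3
minimum over rows = -3 → not strictly diagonally dominant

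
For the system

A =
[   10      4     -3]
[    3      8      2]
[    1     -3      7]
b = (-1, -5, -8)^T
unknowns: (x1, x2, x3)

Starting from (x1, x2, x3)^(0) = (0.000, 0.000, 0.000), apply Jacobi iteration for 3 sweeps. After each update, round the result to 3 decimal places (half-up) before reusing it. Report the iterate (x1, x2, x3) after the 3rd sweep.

(-0.398, -0.204, -1.245)

Iteration 1:
  x1 = (-1 - (4)·0.000 - (-3)·0.000) / (10) = -0.100
  x2 = (-5 - (3)·0.000 - (2)·0.000) / (8) = -0.625
  x3 = (-8 - (1)·0.000 - (-3)·0.000) / (7) = -1.143
Iteration 2:
  x1 = (-1 - (4)·-0.625 - (-3)·-1.143) / (10) = -0.193
  x2 = (-5 - (3)·-0.100 - (2)·-1.143) / (8) = -0.302
  x3 = (-8 - (1)·-0.100 - (-3)·-0.625) / (7) = -1.396
Iteration 3:
  x1 = (-1 - (4)·-0.302 - (-3)·-1.396) / (10) = -0.398
  x2 = (-5 - (3)·-0.193 - (2)·-1.396) / (8) = -0.204
  x3 = (-8 - (1)·-0.193 - (-3)·-0.302) / (7) = -1.245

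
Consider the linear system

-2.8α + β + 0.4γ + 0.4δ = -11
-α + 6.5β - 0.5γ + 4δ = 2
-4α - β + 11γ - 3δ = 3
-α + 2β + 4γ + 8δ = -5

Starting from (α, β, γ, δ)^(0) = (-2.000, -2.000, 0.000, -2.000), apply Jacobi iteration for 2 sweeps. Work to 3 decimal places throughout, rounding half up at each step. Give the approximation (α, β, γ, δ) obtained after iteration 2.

(4.146, 0.898, 1.347, 0.024)

Iteration 1:
  α = (-11 - (1)·-2.000 - (0.4)·0.000 - (0.4)·-2.000) / (-2.8) = 2.929
  β = (2 - (-1)·-2.000 - (-0.5)·0.000 - (4)·-2.000) / (6.5) = 1.231
  γ = (3 - (-4)·-2.000 - (-1)·-2.000 - (-3)·-2.000) / (11) = -1.182
  δ = (-5 - (-1)·-2.000 - (2)·-2.000 - (4)·0.000) / (8) = -0.375
Iteration 2:
  α = (-11 - (1)·1.231 - (0.4)·-1.182 - (0.4)·-0.375) / (-2.8) = 4.146
  β = (2 - (-1)·2.929 - (-0.5)·-1.182 - (4)·-0.375) / (6.5) = 0.898
  γ = (3 - (-4)·2.929 - (-1)·1.231 - (-3)·-0.375) / (11) = 1.347
  δ = (-5 - (-1)·2.929 - (2)·1.231 - (4)·-1.182) / (8) = 0.024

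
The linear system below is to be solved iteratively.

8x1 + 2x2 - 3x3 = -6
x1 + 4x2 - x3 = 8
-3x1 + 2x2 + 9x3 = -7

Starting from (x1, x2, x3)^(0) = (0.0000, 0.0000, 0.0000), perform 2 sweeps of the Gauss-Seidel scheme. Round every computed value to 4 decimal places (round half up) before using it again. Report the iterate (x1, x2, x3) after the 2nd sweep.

(-1.8646, 2.0877, -1.8632)

Iteration 1:
  x1 = (-6 - (2)·0.0000 - (-3)·0.0000) / (8) = -0.7500
  x2 = (8 - (1)·-0.7500 - (-1)·0.0000) / (4) = 2.1875
  x3 = (-7 - (-3)·-0.7500 - (2)·2.1875) / (9) = -1.5139
Iteration 2:
  x1 = (-6 - (2)·2.1875 - (-3)·-1.5139) / (8) = -1.8646
  x2 = (8 - (1)·-1.8646 - (-1)·-1.5139) / (4) = 2.0877
  x3 = (-7 - (-3)·-1.8646 - (2)·2.0877) / (9) = -1.8632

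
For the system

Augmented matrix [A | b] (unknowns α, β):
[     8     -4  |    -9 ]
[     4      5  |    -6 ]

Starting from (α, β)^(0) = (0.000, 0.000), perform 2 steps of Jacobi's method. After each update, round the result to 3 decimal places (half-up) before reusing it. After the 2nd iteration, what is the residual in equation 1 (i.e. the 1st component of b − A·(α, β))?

3.600

Iteration 1:
  α = (-9 - (-4)·0.000) / (8) = -1.125
  β = (-6 - (4)·0.000) / (5) = -1.200
Iteration 2:
  α = (-9 - (-4)·-1.200) / (8) = -1.725
  β = (-6 - (4)·-1.125) / (5) = -0.300
Residual b − A·x = (3.600, 2.400)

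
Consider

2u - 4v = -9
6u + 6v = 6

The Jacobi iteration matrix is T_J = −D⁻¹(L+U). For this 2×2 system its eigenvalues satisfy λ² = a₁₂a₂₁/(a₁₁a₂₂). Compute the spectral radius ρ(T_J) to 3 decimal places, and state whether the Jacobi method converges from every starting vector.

a₁₂a₂₁/(a₁₁a₂₂) = (-4)·(6) / ((2)·(6)) = -2.000000
ρ = √|-2.000000| = √2.000000 = 1.414
ρ > 1, so Jacobi diverges

1.414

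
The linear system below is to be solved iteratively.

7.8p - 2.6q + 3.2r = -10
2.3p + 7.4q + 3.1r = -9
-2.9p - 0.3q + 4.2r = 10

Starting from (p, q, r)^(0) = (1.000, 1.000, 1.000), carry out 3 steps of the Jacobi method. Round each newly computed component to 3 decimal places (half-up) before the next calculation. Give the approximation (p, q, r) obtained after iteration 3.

(-2.520, -0.762, 0.007)

Iteration 1:
  p = (-10 - (-2.6)·1.000 - (3.2)·1.000) / (7.8) = -1.359
  q = (-9 - (2.3)·1.000 - (3.1)·1.000) / (7.4) = -1.946
  r = (10 - (-2.9)·1.000 - (-0.3)·1.000) / (4.2) = 3.143
Iteration 2:
  p = (-10 - (-2.6)·-1.946 - (3.2)·3.143) / (7.8) = -3.220
  q = (-9 - (2.3)·-1.359 - (3.1)·3.143) / (7.4) = -2.110
  r = (10 - (-2.9)·-1.359 - (-0.3)·-1.946) / (4.2) = 1.304
Iteration 3:
  p = (-10 - (-2.6)·-2.110 - (3.2)·1.304) / (7.8) = -2.520
  q = (-9 - (2.3)·-3.220 - (3.1)·1.304) / (7.4) = -0.762
  r = (10 - (-2.9)·-3.220 - (-0.3)·-2.110) / (4.2) = 0.007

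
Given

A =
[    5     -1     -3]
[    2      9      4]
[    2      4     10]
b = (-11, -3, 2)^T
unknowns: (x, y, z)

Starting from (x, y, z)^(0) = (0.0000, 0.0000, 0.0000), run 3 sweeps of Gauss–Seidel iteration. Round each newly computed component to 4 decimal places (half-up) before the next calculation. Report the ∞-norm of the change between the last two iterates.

0.0317

Iteration 1:
  x = (-11 - (-1)·0.0000 - (-3)·0.0000) / (5) = -2.2000
  y = (-3 - (2)·-2.2000 - (4)·0.0000) / (9) = 0.1556
  z = (2 - (2)·-2.2000 - (4)·0.1556) / (10) = 0.5778
Iteration 2:
  x = (-11 - (-1)·0.1556 - (-3)·0.5778) / (5) = -1.8222
  y = (-3 - (2)·-1.8222 - (4)·0.5778) / (9) = -0.1852
  z = (2 - (2)·-1.8222 - (4)·-0.1852) / (10) = 0.6385
Iteration 3:
  x = (-11 - (-1)·-0.1852 - (-3)·0.6385) / (5) = -1.8539
  y = (-3 - (2)·-1.8539 - (4)·0.6385) / (9) = -0.2051
  z = (2 - (2)·-1.8539 - (4)·-0.2051) / (10) = 0.6528
Change: (-0.0317, -0.0199, 0.0143) → max |·| = 0.0317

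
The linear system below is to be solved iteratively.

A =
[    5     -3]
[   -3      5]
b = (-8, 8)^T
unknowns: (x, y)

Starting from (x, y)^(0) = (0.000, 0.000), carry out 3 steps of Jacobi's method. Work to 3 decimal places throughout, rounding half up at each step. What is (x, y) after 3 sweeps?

(-1.216, 1.216)

Iteration 1:
  x = (-8 - (-3)·0.000) / (5) = -1.600
  y = (8 - (-3)·0.000) / (5) = 1.600
Iteration 2:
  x = (-8 - (-3)·1.600) / (5) = -0.640
  y = (8 - (-3)·-1.600) / (5) = 0.640
Iteration 3:
  x = (-8 - (-3)·0.640) / (5) = -1.216
  y = (8 - (-3)·-0.640) / (5) = 1.216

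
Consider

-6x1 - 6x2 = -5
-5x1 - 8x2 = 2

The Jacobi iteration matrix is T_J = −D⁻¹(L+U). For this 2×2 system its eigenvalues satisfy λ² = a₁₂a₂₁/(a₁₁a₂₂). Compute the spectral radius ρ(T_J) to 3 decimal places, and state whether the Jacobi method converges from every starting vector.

a₁₂a₂₁/(a₁₁a₂₂) = (-6)·(-5) / ((-6)·(-8)) = 0.625000
ρ = √|0.625000| = √0.625000 = 0.791
ρ < 1, so Jacobi converges

0.791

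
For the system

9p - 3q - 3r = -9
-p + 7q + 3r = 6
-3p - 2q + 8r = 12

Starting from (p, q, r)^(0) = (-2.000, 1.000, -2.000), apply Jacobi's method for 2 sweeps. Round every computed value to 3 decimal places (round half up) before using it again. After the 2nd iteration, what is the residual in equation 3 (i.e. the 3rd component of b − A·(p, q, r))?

1.050

Iteration 1:
  p = (-9 - (-3)·1.000 - (-3)·-2.000) / (9) = -1.333
  q = (6 - (-1)·-2.000 - (3)·-2.000) / (7) = 1.429
  r = (12 - (-3)·-2.000 - (-2)·1.000) / (8) = 1.000
Iteration 2:
  p = (-9 - (-3)·1.429 - (-3)·1.000) / (9) = -0.190
  q = (6 - (-1)·-1.333 - (3)·1.000) / (7) = 0.238
  r = (12 - (-3)·-1.333 - (-2)·1.429) / (8) = 1.357
Residual b − A·x = (-2.505, 0.073, 1.050)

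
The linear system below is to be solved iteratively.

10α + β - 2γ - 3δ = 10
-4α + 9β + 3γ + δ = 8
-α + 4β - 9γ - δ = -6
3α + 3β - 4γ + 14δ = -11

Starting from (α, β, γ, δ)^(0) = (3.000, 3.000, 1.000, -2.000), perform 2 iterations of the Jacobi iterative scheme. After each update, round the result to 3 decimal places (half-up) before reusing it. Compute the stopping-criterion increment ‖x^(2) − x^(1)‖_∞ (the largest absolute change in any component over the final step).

Iteration 1:
  α = (10 - (1)·3.000 - (-2)·1.000 - (-3)·-2.000) / (10) = 0.300
  β = (8 - (-4)·3.000 - (3)·1.000 - (1)·-2.000) / (9) = 2.111
  γ = (-6 - (-1)·3.000 - (4)·3.000 - (-1)·-2.000) / (-9) = 1.889
  δ = (-11 - (3)·3.000 - (3)·3.000 - (-4)·1.000) / (14) = -1.786
Iteration 2:
  α = (10 - (1)·2.111 - (-2)·1.889 - (-3)·-1.786) / (10) = 0.631
  β = (8 - (-4)·0.300 - (3)·1.889 - (1)·-1.786) / (9) = 0.591
  γ = (-6 - (-1)·0.300 - (4)·2.111 - (-1)·-1.786) / (-9) = 1.770
  δ = (-11 - (3)·0.300 - (3)·2.111 - (-4)·1.889) / (14) = -0.763
Change: (0.331, -1.520, -0.119, 1.023) → max |·| = 1.520

1.520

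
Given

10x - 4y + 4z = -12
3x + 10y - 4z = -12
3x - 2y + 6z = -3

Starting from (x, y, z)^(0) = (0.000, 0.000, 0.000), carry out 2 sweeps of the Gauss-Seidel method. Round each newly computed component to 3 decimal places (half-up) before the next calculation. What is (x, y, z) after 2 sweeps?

(-1.464, -0.833, -0.046)

Iteration 1:
  x = (-12 - (-4)·0.000 - (4)·0.000) / (10) = -1.200
  y = (-12 - (3)·-1.200 - (-4)·0.000) / (10) = -0.840
  z = (-3 - (3)·-1.200 - (-2)·-0.840) / (6) = -0.180
Iteration 2:
  x = (-12 - (-4)·-0.840 - (4)·-0.180) / (10) = -1.464
  y = (-12 - (3)·-1.464 - (-4)·-0.180) / (10) = -0.833
  z = (-3 - (3)·-1.464 - (-2)·-0.833) / (6) = -0.046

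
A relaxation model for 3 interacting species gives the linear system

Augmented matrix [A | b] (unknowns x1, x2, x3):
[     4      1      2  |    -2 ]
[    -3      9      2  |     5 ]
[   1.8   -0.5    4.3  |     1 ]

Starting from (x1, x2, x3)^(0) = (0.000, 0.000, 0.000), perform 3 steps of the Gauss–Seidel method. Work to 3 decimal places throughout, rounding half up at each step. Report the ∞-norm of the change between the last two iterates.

Iteration 1:
  x1 = (-2 - (1)·0.000 - (2)·0.000) / (4) = -0.500
  x2 = (5 - (-3)·-0.500 - (2)·0.000) / (9) = 0.389
  x3 = (1 - (1.8)·-0.500 - (-0.5)·0.389) / (4.3) = 0.487
Iteration 2:
  x1 = (-2 - (1)·0.389 - (2)·0.487) / (4) = -0.841
  x2 = (5 - (-3)·-0.841 - (2)·0.487) / (9) = 0.167
  x3 = (1 - (1.8)·-0.841 - (-0.5)·0.167) / (4.3) = 0.604
Iteration 3:
  x1 = (-2 - (1)·0.167 - (2)·0.604) / (4) = -0.844
  x2 = (5 - (-3)·-0.844 - (2)·0.604) / (9) = 0.140
  x3 = (1 - (1.8)·-0.844 - (-0.5)·0.140) / (4.3) = 0.602
Change: (-0.003, -0.027, -0.002) → max |·| = 0.027

0.027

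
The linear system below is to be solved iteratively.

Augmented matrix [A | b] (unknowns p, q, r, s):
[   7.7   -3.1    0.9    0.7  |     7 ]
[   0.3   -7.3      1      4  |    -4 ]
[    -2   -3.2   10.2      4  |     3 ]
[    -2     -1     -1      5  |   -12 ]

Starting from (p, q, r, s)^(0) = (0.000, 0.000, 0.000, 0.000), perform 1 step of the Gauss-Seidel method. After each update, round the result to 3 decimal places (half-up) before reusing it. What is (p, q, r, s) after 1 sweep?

Iteration 1:
  p = (7 - (-3.1)·0.000 - (0.9)·0.000 - (0.7)·0.000) / (7.7) = 0.909
  q = (-4 - (0.3)·0.909 - (1)·0.000 - (4)·0.000) / (-7.3) = 0.585
  r = (3 - (-2)·0.909 - (-3.2)·0.585 - (4)·0.000) / (10.2) = 0.656
  s = (-12 - (-2)·0.909 - (-1)·0.585 - (-1)·0.656) / (5) = -1.788

(0.909, 0.585, 0.656, -1.788)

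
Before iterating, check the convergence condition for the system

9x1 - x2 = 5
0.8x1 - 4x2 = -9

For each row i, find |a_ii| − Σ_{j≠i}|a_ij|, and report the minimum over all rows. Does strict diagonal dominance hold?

3.2

row 1: |9| − (1) = 8
row 2: |-4| − (0.8) = 3.2
minimum over rows = 3.2 → strictly diagonally dominant (convergence guaranteed)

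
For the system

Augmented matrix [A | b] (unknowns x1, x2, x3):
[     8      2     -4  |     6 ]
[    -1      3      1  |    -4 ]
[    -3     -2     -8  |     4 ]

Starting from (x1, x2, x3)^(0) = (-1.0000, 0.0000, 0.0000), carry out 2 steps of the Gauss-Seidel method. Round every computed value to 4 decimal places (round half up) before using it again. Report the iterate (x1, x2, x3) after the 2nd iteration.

Iteration 1:
  x1 = (6 - (2)·0.0000 - (-4)·0.0000) / (8) = 0.7500
  x2 = (-4 - (-1)·0.7500 - (1)·0.0000) / (3) = -1.0833
  x3 = (4 - (-3)·0.7500 - (-2)·-1.0833) / (-8) = -0.5104
Iteration 2:
  x1 = (6 - (2)·-1.0833 - (-4)·-0.5104) / (8) = 0.7656
  x2 = (-4 - (-1)·0.7656 - (1)·-0.5104) / (3) = -0.9080
  x3 = (4 - (-3)·0.7656 - (-2)·-0.9080) / (-8) = -0.5601

(0.7656, -0.9080, -0.5601)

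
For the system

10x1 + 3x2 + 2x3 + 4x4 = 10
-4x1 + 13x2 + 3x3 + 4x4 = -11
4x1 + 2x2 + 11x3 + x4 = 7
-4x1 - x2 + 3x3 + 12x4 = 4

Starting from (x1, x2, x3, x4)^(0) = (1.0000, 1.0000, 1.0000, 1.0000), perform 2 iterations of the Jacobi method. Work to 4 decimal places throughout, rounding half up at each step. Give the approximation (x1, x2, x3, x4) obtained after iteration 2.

(1.1231, -0.9692, 0.7503, 0.2769)

Iteration 1:
  x1 = (10 - (3)·1.0000 - (2)·1.0000 - (4)·1.0000) / (10) = 0.1000
  x2 = (-11 - (-4)·1.0000 - (3)·1.0000 - (4)·1.0000) / (13) = -1.0769
  x3 = (7 - (4)·1.0000 - (2)·1.0000 - (1)·1.0000) / (11) = 0.0000
  x4 = (4 - (-4)·1.0000 - (-1)·1.0000 - (3)·1.0000) / (12) = 0.5000
Iteration 2:
  x1 = (10 - (3)·-1.0769 - (2)·0.0000 - (4)·0.5000) / (10) = 1.1231
  x2 = (-11 - (-4)·0.1000 - (3)·0.0000 - (4)·0.5000) / (13) = -0.9692
  x3 = (7 - (4)·0.1000 - (2)·-1.0769 - (1)·0.5000) / (11) = 0.7503
  x4 = (4 - (-4)·0.1000 - (-1)·-1.0769 - (3)·0.0000) / (12) = 0.2769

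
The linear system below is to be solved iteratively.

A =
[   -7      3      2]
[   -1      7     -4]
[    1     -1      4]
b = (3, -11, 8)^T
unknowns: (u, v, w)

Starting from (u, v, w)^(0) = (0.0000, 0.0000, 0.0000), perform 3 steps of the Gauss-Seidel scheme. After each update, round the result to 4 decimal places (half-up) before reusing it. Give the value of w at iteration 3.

Iteration 1:
  u = (3 - (3)·0.0000 - (2)·0.0000) / (-7) = -0.4286
  v = (-11 - (-1)·-0.4286 - (-4)·0.0000) / (7) = -1.6327
  w = (8 - (1)·-0.4286 - (-1)·-1.6327) / (4) = 1.6990
Iteration 2:
  u = (3 - (3)·-1.6327 - (2)·1.6990) / (-7) = -0.6429
  v = (-11 - (-1)·-0.6429 - (-4)·1.6990) / (7) = -0.6924
  w = (8 - (1)·-0.6429 - (-1)·-0.6924) / (4) = 1.9876
Iteration 3:
  u = (3 - (3)·-0.6924 - (2)·1.9876) / (-7) = -0.1574
  v = (-11 - (-1)·-0.1574 - (-4)·1.9876) / (7) = -0.4581
  w = (8 - (1)·-0.1574 - (-1)·-0.4581) / (4) = 1.9248

1.9248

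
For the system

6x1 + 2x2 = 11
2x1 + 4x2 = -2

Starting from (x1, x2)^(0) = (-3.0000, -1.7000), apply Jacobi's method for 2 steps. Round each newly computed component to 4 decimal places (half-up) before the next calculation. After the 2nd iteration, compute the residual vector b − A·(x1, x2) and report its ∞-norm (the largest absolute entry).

Iteration 1:
  x1 = (11 - (2)·-1.7000) / (6) = 2.4000
  x2 = (-2 - (2)·-3.0000) / (4) = 1.0000
Iteration 2:
  x1 = (11 - (2)·1.0000) / (6) = 1.5000
  x2 = (-2 - (2)·2.4000) / (4) = -1.7000
Residual b − A·x = (5.4000, 1.8000); ∞-norm = 5.4000

5.4000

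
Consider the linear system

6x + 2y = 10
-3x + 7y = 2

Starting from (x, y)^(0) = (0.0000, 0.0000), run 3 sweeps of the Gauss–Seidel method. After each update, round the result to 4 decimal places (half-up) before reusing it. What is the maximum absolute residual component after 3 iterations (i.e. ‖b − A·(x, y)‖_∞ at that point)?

Iteration 1:
  x = (10 - (2)·0.0000) / (6) = 1.6667
  y = (2 - (-3)·1.6667) / (7) = 1.0000
Iteration 2:
  x = (10 - (2)·1.0000) / (6) = 1.3333
  y = (2 - (-3)·1.3333) / (7) = 0.8571
Iteration 3:
  x = (10 - (2)·0.8571) / (6) = 1.3810
  y = (2 - (-3)·1.3810) / (7) = 0.8776
Residual b − A·x = (-0.0412, -0.0002); ∞-norm = 0.0412

0.0412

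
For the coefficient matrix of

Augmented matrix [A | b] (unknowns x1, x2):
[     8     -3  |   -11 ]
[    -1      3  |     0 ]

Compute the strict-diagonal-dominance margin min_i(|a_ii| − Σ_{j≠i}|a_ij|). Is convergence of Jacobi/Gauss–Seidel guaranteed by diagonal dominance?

row 1: |8| − (3) = 5
row 2: |3| − (1) = 2
minimum over rows = 2 → strictly diagonally dominant (convergence guaranteed)

2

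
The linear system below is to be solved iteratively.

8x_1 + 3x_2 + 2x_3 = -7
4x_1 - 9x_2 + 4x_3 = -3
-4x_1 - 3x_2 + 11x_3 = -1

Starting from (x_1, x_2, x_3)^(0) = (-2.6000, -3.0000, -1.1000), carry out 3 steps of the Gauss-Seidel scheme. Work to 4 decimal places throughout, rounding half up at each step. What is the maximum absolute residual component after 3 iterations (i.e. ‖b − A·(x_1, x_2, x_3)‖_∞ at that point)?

Iteration 1:
  x_1 = (-7 - (3)·-3.0000 - (2)·-1.1000) / (8) = 0.5250
  x_2 = (-3 - (4)·0.5250 - (4)·-1.1000) / (-9) = 0.0778
  x_3 = (-1 - (-4)·0.5250 - (-3)·0.0778) / (11) = 0.1212
Iteration 2:
  x_1 = (-7 - (3)·0.0778 - (2)·0.1212) / (8) = -0.9345
  x_2 = (-3 - (4)·-0.9345 - (4)·0.1212) / (-9) = -0.0281
  x_3 = (-1 - (-4)·-0.9345 - (-3)·-0.0281) / (11) = -0.4384
Iteration 3:
  x_1 = (-7 - (3)·-0.0281 - (2)·-0.4384) / (8) = -0.7549
  x_2 = (-3 - (4)·-0.7549 - (4)·-0.4384) / (-9) = -0.1970
  x_3 = (-1 - (-4)·-0.7549 - (-3)·-0.1970) / (11) = -0.4191
Residual b − A·x = (0.4684, -0.0770, -0.0005); ∞-norm = 0.4684

0.4684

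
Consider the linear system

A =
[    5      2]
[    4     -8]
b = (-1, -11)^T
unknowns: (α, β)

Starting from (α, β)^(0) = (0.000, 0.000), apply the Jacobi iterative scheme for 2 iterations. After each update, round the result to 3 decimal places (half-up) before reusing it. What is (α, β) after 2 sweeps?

Iteration 1:
  α = (-1 - (2)·0.000) / (5) = -0.200
  β = (-11 - (4)·0.000) / (-8) = 1.375
Iteration 2:
  α = (-1 - (2)·1.375) / (5) = -0.750
  β = (-11 - (4)·-0.200) / (-8) = 1.275

(-0.750, 1.275)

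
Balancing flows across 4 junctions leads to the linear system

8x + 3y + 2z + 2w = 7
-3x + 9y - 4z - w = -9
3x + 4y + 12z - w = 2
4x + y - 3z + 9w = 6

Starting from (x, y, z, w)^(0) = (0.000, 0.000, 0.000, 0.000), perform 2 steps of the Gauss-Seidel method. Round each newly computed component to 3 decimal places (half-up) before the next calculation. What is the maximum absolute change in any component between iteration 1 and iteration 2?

Iteration 1:
  x = (7 - (3)·0.000 - (2)·0.000 - (2)·0.000) / (8) = 0.875
  y = (-9 - (-3)·0.875 - (-4)·0.000 - (-1)·0.000) / (9) = -0.708
  z = (2 - (3)·0.875 - (4)·-0.708 - (-1)·0.000) / (12) = 0.184
  w = (6 - (4)·0.875 - (1)·-0.708 - (-3)·0.184) / (9) = 0.418
Iteration 2:
  x = (7 - (3)·-0.708 - (2)·0.184 - (2)·0.418) / (8) = 0.990
  y = (-9 - (-3)·0.990 - (-4)·0.184 - (-1)·0.418) / (9) = -0.542
  z = (2 - (3)·0.990 - (4)·-0.542 - (-1)·0.418) / (12) = 0.135
  w = (6 - (4)·0.990 - (1)·-0.542 - (-3)·0.135) / (9) = 0.332
Change: (0.115, 0.166, -0.049, -0.086) → max |·| = 0.166

0.166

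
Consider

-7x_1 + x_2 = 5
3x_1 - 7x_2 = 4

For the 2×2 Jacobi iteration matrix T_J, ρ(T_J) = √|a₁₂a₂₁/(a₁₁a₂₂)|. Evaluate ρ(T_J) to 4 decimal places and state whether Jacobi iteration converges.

a₁₂a₂₁/(a₁₁a₂₂) = (1)·(3) / ((-7)·(-7)) = 0.061224
ρ = √|0.061224| = √0.061224 = 0.2474
ρ < 1, so Jacobi converges

0.2474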